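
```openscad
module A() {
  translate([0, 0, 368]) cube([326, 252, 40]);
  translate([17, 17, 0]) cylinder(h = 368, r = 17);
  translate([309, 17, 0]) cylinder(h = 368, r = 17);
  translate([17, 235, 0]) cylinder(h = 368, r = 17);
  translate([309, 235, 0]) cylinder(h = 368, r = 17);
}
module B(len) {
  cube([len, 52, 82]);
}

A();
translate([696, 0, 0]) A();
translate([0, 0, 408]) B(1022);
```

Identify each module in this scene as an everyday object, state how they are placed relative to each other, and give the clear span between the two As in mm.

A is a stool. B is a beam. A beam spans the tops of two stools. The clear span between the two stools is 370 mm.

Second stool starts at x = 696; first ends at x = 326; clear span = 696 − 326 = 370 mm.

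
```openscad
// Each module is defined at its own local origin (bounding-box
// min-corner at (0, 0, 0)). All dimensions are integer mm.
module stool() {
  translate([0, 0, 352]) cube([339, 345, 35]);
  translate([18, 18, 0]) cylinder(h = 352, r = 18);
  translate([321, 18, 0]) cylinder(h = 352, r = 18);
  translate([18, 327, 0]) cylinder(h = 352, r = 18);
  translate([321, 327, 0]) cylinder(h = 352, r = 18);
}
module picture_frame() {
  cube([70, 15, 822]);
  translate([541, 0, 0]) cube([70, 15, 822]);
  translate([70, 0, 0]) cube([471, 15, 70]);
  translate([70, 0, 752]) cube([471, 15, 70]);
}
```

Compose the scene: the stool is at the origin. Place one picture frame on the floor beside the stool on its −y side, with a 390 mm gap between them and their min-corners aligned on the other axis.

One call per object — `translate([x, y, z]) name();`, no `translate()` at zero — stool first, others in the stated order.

stool();
translate([0, -405, 0]) picture_frame();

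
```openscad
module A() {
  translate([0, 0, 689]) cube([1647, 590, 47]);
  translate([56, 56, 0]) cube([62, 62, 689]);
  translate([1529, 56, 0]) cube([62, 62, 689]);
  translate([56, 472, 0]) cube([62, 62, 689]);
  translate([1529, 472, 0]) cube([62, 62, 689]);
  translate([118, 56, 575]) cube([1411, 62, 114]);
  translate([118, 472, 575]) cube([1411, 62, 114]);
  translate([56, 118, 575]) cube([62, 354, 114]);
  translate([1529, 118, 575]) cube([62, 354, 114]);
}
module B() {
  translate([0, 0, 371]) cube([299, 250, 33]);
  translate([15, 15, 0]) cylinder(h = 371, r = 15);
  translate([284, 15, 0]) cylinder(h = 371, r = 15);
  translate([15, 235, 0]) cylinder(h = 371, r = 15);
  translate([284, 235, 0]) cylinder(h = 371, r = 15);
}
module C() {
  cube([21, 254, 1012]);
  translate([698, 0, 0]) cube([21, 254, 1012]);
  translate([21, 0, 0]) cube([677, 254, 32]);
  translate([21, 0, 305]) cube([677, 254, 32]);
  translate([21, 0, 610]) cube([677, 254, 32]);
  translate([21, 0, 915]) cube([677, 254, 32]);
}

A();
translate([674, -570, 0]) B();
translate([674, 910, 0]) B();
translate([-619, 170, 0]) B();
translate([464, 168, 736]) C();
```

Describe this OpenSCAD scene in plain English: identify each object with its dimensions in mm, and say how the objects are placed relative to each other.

A is a rectangular dining table. The top is 1647×590×47 mm with its upper surface at z = 736 mm. It stands on four 62×62 mm square legs, each inset 56 mm from the nearest pair of top edges, running from the floor to the underside of the top. Four apron rails, 62 mm thick and 114 mm tall, run between adjacent legs with their top edges flush with the underside of the top and their outer faces flush with the legs' outer faces.

B is a four-legged stool. The seat is 299×250 mm, 33 mm thick, top at z = 404 mm. It stands on four round legs, each 30 mm in diameter, from z = 0 to the seat underside, each leg's axis is inset half a diameter from the nearest pair of seat edges (so the leg's bounding box is flush with the corner).

C is an open bookshelf. Two side panels, each 21 mm thick, 254 mm deep and 1012 mm tall, stand 719 mm apart (outside-to-outside). Between them sit 4 shelves, each 32 mm thick and 254 mm deep, spanning the full gap between the sides. The bottom shelf rests on the floor (its underside at z = 0) and the clear gap between one shelf's top and the next shelf's underside is 273 mm.

Three stools sit around the table at the −y, +y, −x sides. The bookshelf is on top of the table, centred.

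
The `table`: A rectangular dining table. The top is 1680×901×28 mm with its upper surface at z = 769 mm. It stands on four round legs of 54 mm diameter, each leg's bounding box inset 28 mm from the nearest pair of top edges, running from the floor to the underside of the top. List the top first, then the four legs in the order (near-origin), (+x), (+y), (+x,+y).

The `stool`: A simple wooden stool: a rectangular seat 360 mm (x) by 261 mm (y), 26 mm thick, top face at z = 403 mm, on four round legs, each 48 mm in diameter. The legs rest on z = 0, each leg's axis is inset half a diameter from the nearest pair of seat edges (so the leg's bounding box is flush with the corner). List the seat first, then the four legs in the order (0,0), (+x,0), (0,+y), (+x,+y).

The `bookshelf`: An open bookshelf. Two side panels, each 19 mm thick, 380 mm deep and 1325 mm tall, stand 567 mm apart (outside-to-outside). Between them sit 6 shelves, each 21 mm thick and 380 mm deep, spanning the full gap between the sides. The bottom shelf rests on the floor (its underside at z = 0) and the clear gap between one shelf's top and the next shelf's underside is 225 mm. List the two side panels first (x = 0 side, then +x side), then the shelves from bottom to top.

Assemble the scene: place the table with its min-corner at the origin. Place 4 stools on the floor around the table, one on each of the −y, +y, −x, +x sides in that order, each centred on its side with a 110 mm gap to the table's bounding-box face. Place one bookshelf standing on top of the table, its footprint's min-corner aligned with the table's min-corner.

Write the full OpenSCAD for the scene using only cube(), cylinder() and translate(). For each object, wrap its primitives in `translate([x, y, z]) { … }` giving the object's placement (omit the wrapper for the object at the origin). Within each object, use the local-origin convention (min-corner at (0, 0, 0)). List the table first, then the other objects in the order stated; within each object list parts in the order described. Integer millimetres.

translate([0, 0, 741]) cube([1680, 901, 28]);
translate([55, 55, 0]) cylinder(h = 741, r = 27);
translate([1625, 55, 0]) cylinder(h = 741, r = 27);
translate([55, 846, 0]) cylinder(h = 741, r = 27);
translate([1625, 846, 0]) cylinder(h = 741, r = 27);
translate([660, -371, 0]) {
  translate([0, 0, 377]) cube([360, 261, 26]);
  translate([24, 24, 0]) cylinder(h = 377, r = 24);
  translate([336, 24, 0]) cylinder(h = 377, r = 24);
  translate([24, 237, 0]) cylinder(h = 377, r = 24);
  translate([336, 237, 0]) cylinder(h = 377, r = 24);
}
translate([660, 1011, 0]) {
  translate([0, 0, 377]) cube([360, 261, 26]);
  translate([24, 24, 0]) cylinder(h = 377, r = 24);
  translate([336, 24, 0]) cylinder(h = 377, r = 24);
  translate([24, 237, 0]) cylinder(h = 377, r = 24);
  translate([336, 237, 0]) cylinder(h = 377, r = 24);
}
translate([-470, 320, 0]) {
  translate([0, 0, 377]) cube([360, 261, 26]);
  translate([24, 24, 0]) cylinder(h = 377, r = 24);
  translate([336, 24, 0]) cylinder(h = 377, r = 24);
  translate([24, 237, 0]) cylinder(h = 377, r = 24);
  translate([336, 237, 0]) cylinder(h = 377, r = 24);
}
translate([1790, 320, 0]) {
  translate([0, 0, 377]) cube([360, 261, 26]);
  translate([24, 24, 0]) cylinder(h = 377, r = 24);
  translate([336, 24, 0]) cylinder(h = 377, r = 24);
  translate([24, 237, 0]) cylinder(h = 377, r = 24);
  translate([336, 237, 0]) cylinder(h = 377, r = 24);
}
translate([0, 0, 769]) {
  cube([19, 380, 1325]);
  translate([548, 0, 0]) cube([19, 380, 1325]);
  translate([19, 0, 0]) cube([529, 380, 21]);
  translate([19, 0, 246]) cube([529, 380, 21]);
  translate([19, 0, 492]) cube([529, 380, 21]);
  translate([19, 0, 738]) cube([529, 380, 21]);
  translate([19, 0, 984]) cube([529, 380, 21]);
  translate([19, 0, 1230]) cube([529, 380, 21]);
}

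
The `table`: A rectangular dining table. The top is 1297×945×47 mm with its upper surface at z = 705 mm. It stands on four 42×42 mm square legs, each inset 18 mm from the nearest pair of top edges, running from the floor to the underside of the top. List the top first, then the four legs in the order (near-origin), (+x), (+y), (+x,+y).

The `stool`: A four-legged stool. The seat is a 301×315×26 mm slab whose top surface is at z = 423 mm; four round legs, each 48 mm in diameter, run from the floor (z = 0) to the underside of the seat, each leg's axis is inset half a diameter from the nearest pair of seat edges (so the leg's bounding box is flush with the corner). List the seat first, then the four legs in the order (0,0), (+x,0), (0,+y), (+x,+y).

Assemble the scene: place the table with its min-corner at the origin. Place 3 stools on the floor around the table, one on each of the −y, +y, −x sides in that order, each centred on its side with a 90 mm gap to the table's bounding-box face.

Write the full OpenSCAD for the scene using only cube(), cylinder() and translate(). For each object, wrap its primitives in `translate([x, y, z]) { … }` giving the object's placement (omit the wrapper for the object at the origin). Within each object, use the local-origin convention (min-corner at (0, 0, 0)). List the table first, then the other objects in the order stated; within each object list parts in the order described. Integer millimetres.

translate([0, 0, 658]) cube([1297, 945, 47]);
translate([18, 18, 0]) cube([42, 42, 658]);
translate([1237, 18, 0]) cube([42, 42, 658]);
translate([18, 885, 0]) cube([42, 42, 658]);
translate([1237, 885, 0]) cube([42, 42, 658]);
translate([498, -405, 0]) {
  translate([0, 0, 397]) cube([301, 315, 26]);
  translate([24, 24, 0]) cylinder(h = 397, r = 24);
  translate([277, 24, 0]) cylinder(h = 397, r = 24);
  translate([24, 291, 0]) cylinder(h = 397, r = 24);
  translate([277, 291, 0]) cylinder(h = 397, r = 24);
}
translate([498, 1035, 0]) {
  translate([0, 0, 397]) cube([301, 315, 26]);
  translate([24, 24, 0]) cylinder(h = 397, r = 24);
  translate([277, 24, 0]) cylinder(h = 397, r = 24);
  translate([24, 291, 0]) cylinder(h = 397, r = 24);
  translate([277, 291, 0]) cylinder(h = 397, r = 24);
}
translate([-391, 315, 0]) {
  translate([0, 0, 397]) cube([301, 315, 26]);
  translate([24, 24, 0]) cylinder(h = 397, r = 24);
  translate([277, 24, 0]) cylinder(h = 397, r = 24);
  translate([24, 291, 0]) cylinder(h = 397, r = 24);
  translate([277, 291, 0]) cylinder(h = 397, r = 24);
}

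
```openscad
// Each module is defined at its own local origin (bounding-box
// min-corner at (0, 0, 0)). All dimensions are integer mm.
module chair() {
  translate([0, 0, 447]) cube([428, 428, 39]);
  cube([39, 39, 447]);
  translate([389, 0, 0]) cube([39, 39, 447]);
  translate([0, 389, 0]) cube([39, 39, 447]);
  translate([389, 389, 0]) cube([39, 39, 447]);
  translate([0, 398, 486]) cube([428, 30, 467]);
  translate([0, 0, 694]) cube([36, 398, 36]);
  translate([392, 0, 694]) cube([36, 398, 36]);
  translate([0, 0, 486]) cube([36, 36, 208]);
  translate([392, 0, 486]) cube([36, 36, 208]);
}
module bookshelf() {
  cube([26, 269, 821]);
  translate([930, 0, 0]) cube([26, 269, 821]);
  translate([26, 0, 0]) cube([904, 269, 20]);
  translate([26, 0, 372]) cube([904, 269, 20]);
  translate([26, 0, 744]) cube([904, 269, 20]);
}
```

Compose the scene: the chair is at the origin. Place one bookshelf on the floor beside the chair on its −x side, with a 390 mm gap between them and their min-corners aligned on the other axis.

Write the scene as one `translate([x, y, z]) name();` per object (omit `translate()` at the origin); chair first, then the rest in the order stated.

chair();
translate([-1346, 0, 0]) bookshelf();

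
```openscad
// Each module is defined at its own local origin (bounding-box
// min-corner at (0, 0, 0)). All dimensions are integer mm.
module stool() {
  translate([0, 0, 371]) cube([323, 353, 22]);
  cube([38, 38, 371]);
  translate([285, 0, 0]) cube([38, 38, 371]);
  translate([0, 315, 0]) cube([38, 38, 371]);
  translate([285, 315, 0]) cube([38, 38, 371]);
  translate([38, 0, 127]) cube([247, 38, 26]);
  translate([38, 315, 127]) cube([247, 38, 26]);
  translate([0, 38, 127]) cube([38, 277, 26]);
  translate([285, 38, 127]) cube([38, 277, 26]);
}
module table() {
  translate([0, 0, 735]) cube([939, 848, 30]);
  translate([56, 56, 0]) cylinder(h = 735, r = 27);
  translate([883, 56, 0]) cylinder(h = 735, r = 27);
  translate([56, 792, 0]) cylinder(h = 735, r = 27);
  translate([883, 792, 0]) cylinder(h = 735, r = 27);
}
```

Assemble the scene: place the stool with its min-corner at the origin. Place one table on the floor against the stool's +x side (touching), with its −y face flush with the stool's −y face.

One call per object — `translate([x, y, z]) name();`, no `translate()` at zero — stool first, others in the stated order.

stool();
translate([323, 0, 0]) table();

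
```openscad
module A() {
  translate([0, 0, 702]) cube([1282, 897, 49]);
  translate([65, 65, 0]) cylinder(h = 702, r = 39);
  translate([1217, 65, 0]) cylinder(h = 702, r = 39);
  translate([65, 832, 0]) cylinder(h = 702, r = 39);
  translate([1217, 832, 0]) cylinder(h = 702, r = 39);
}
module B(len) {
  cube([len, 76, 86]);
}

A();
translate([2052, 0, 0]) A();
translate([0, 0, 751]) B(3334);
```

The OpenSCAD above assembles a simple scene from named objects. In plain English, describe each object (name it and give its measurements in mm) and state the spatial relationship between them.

A is a table: top 1282 mm (x) × 897 mm (y), 49 mm thick, upper face at z = 751 mm, on four round legs of 78 mm diameter, each leg's bounding box inset 26 mm from the nearest pair of top edges, running from z = 0 to the bottom of the top.

B is a rectangular beam 3334 mm long (x), 76 mm deep (y), 86 mm thick (z).

The beam spans the tops of two tables placed 770 mm apart, resting at z = 751 mm.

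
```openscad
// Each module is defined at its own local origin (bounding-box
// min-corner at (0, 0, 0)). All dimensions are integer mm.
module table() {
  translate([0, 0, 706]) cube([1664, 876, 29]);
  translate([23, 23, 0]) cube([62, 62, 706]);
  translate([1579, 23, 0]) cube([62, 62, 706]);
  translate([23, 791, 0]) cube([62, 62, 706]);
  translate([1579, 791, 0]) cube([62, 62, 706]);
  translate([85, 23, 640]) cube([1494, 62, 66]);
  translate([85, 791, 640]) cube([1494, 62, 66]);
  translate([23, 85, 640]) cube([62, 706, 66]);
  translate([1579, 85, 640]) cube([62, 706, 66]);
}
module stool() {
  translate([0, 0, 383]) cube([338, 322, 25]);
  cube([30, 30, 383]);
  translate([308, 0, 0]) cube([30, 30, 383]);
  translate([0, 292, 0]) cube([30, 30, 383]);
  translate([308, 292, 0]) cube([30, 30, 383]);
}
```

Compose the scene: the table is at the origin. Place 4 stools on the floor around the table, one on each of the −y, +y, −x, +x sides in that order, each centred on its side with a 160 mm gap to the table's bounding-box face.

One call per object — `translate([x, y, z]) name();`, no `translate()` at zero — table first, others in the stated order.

table();
translate([663, -482, 0]) stool();
translate([663, 1036, 0]) stool();
translate([-498, 277, 0]) stool();
translate([1824, 277, 0]) stool();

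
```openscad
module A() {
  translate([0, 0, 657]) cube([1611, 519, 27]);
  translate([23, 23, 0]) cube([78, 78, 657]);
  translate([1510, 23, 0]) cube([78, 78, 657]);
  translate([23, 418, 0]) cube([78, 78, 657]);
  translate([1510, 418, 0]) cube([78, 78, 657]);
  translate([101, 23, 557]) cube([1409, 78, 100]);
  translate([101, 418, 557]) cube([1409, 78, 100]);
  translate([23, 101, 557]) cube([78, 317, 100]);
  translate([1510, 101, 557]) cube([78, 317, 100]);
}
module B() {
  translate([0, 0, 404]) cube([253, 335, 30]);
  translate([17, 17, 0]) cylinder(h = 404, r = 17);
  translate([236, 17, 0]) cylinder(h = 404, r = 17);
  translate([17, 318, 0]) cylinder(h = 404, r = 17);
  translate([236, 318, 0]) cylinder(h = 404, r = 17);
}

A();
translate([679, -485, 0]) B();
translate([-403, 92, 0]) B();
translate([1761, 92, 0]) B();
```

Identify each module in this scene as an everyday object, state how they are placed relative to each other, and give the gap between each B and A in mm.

Each stool's nearest face is 150 mm from the table's bounding box.

A is a table. B is a stool. Three stools sit around the table at the −y, −x, +x sides. The gap between each stool and the table is 150 mm.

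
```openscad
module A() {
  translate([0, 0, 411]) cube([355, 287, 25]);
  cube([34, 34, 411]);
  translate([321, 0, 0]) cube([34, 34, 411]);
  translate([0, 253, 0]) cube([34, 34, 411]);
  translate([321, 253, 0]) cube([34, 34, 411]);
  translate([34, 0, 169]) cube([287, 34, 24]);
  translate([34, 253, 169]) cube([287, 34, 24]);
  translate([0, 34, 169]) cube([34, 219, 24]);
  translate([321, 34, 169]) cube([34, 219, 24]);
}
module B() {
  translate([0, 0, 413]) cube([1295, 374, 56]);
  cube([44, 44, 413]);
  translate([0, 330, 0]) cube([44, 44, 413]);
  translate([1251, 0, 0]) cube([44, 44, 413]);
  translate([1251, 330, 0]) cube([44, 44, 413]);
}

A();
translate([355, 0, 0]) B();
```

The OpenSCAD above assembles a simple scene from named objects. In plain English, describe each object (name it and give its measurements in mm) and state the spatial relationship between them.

A is a four-legged stool. The seat is 355×287 mm, 25 mm thick, top at z = 436 mm. It stands on four square legs, each 34×34 mm in cross-section, from z = 0 to the seat underside, each flush with a corner of the seat. Four stretchers, 34 mm wide and 24 mm tall, connect adjacent legs with their undersides at z = 169 mm, each running between the inner faces of the legs it joins and aligned with the legs' outer faces on the other axis.

B is a long wooden bench with a 1295 mm (x) × 374 mm (y) seat, 56 mm thick, its top surface 469 mm above the floor. Four 44 mm square legs at the seat corners, flush with the edges, run from z = 0 to the seat underside.

The bench is against the stool's +x side, with their −y faces flush.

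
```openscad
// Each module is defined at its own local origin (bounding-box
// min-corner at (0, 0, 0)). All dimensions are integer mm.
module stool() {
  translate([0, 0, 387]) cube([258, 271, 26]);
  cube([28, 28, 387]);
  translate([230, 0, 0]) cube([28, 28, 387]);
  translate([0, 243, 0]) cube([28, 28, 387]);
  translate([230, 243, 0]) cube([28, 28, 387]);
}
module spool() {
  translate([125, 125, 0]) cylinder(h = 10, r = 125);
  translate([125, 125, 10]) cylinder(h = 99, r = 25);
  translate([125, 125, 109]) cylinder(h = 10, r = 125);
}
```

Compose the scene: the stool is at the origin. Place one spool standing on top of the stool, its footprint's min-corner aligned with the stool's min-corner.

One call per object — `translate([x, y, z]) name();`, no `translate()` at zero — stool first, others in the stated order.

stool();
translate([0, 0, 413]) spool();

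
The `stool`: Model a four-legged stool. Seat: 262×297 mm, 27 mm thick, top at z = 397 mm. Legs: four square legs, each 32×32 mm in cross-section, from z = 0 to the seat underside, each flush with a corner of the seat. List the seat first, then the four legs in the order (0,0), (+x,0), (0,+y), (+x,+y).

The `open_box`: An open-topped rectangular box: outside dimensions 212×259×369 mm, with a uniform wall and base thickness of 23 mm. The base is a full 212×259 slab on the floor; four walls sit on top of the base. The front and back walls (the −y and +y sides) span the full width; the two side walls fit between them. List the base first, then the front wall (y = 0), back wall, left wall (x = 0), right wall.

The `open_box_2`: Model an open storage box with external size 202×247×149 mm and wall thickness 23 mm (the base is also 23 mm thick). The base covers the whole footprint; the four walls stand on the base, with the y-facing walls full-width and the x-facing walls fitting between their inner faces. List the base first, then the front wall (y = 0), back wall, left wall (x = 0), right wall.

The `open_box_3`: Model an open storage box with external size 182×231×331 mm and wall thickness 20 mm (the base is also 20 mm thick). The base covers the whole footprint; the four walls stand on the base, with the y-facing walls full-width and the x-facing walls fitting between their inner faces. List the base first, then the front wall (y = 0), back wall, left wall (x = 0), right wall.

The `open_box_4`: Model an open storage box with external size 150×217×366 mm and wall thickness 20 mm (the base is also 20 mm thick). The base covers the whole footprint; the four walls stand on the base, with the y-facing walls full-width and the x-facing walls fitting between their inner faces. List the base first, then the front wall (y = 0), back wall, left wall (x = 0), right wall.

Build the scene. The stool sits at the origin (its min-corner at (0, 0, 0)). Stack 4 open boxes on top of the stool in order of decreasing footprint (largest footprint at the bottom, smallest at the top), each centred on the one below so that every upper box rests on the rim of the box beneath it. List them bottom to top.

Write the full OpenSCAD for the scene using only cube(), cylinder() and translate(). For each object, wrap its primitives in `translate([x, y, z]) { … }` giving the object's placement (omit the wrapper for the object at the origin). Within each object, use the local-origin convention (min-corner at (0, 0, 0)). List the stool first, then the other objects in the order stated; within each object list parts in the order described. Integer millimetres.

translate([0, 0, 370]) cube([262, 297, 27]);
cube([32, 32, 370]);
translate([230, 0, 0]) cube([32, 32, 370]);
translate([0, 265, 0]) cube([32, 32, 370]);
translate([230, 265, 0]) cube([32, 32, 370]);
translate([25, 19, 397]) {
  cube([212, 259, 23]);
  translate([0, 0, 23]) cube([212, 23, 346]);
  translate([0, 236, 23]) cube([212, 23, 346]);
  translate([0, 23, 23]) cube([23, 213, 346]);
  translate([189, 23, 23]) cube([23, 213, 346]);
}
translate([30, 25, 766]) {
  cube([202, 247, 23]);
  translate([0, 0, 23]) cube([202, 23, 126]);
  translate([0, 224, 23]) cube([202, 23, 126]);
  translate([0, 23, 23]) cube([23, 201, 126]);
  translate([179, 23, 23]) cube([23, 201, 126]);
}
translate([40, 33, 915]) {
  cube([182, 231, 20]);
  translate([0, 0, 20]) cube([182, 20, 311]);
  translate([0, 211, 20]) cube([182, 20, 311]);
  translate([0, 20, 20]) cube([20, 191, 311]);
  translate([162, 20, 20]) cube([20, 191, 311]);
}
translate([56, 40, 1246]) {
  cube([150, 217, 20]);
  translate([0, 0, 20]) cube([150, 20, 346]);
  translate([0, 197, 20]) cube([150, 20, 346]);
  translate([0, 20, 20]) cube([20, 177, 346]);
  translate([130, 20, 20]) cube([20, 177, 346]);
}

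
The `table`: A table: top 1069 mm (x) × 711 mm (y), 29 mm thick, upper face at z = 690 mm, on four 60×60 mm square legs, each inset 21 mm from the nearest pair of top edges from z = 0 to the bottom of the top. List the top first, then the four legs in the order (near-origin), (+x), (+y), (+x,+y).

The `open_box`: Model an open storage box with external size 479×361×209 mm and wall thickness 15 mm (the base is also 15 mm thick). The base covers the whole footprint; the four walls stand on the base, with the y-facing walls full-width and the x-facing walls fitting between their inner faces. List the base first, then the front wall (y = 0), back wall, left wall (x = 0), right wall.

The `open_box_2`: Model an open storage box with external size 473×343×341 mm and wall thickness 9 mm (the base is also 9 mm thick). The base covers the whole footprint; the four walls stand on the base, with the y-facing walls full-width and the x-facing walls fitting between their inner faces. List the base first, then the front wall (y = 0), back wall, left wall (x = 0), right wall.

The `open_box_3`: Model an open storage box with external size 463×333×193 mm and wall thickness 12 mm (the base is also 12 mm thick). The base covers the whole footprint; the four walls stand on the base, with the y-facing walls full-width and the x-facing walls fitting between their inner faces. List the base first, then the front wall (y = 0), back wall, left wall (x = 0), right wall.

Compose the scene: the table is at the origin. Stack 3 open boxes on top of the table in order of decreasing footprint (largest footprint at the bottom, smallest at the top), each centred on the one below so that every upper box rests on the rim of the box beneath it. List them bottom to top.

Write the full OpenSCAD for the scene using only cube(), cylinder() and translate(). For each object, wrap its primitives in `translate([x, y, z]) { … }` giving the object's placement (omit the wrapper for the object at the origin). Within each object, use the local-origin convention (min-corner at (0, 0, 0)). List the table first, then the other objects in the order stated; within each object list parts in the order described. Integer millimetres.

translate([0, 0, 661]) cube([1069, 711, 29]);
translate([21, 21, 0]) cube([60, 60, 661]);
translate([988, 21, 0]) cube([60, 60, 661]);
translate([21, 630, 0]) cube([60, 60, 661]);
translate([988, 630, 0]) cube([60, 60, 661]);
translate([295, 175, 690]) {
  cube([479, 361, 15]);
  translate([0, 0, 15]) cube([479, 15, 194]);
  translate([0, 346, 15]) cube([479, 15, 194]);
  translate([0, 15, 15]) cube([15, 331, 194]);
  translate([464, 15, 15]) cube([15, 331, 194]);
}
translate([298, 184, 899]) {
  cube([473, 343, 9]);
  translate([0, 0, 9]) cube([473, 9, 332]);
  translate([0, 334, 9]) cube([473, 9, 332]);
  translate([0, 9, 9]) cube([9, 325, 332]);
  translate([464, 9, 9]) cube([9, 325, 332]);
}
translate([303, 189, 1240]) {
  cube([463, 333, 12]);
  translate([0, 0, 12]) cube([463, 12, 181]);
  translate([0, 321, 12]) cube([463, 12, 181]);
  translate([0, 12, 12]) cube([12, 309, 181]);
  translate([451, 12, 12]) cube([12, 309, 181]);
}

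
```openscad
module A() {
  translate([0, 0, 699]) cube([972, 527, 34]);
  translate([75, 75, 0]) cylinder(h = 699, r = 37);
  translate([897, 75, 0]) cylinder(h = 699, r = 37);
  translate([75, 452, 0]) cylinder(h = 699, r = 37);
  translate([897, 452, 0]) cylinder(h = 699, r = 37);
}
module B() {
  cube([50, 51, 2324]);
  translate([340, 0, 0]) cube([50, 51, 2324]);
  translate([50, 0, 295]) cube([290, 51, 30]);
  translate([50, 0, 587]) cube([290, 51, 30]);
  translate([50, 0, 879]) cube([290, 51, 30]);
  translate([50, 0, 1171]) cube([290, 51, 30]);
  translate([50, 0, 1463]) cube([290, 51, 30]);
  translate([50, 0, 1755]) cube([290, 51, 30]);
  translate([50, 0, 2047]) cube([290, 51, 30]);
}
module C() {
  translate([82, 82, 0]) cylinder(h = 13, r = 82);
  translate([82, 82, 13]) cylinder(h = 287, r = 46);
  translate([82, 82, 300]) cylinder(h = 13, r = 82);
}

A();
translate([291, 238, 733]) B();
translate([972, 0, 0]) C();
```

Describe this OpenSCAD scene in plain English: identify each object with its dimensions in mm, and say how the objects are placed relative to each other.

A is a table with a 972×527 mm rectangular top, 34 mm thick, top surface at z = 733 mm, supported by four round legs of 74 mm diameter, each leg's bounding box inset 38 mm from the nearest pair of top edges, running from the floor.

B is a straight ladder. Two 50×51 mm vertical rails, 2324 mm tall, stand 390 mm apart (outside-to-outside) with their front faces coplanar on the −y side. 7 rungs, each 51 mm deep and 30 mm tall, span between the inner faces of the rails, front faces flush with the rails. The lowest rung's underside is at z = 295 mm and rungs are spaced 292 mm apart (underside to underside).

C is a spool: two coaxial disc flanges of radius 82 mm and thickness 13 mm, joined by a core cylinder of radius 46 mm and height 287 mm. The lower flange rests on z = 0 and the three cylinders share a vertical axis.

The ladder is on top of the table, centred. The spool is against the table's +x side, with their −y faces flush.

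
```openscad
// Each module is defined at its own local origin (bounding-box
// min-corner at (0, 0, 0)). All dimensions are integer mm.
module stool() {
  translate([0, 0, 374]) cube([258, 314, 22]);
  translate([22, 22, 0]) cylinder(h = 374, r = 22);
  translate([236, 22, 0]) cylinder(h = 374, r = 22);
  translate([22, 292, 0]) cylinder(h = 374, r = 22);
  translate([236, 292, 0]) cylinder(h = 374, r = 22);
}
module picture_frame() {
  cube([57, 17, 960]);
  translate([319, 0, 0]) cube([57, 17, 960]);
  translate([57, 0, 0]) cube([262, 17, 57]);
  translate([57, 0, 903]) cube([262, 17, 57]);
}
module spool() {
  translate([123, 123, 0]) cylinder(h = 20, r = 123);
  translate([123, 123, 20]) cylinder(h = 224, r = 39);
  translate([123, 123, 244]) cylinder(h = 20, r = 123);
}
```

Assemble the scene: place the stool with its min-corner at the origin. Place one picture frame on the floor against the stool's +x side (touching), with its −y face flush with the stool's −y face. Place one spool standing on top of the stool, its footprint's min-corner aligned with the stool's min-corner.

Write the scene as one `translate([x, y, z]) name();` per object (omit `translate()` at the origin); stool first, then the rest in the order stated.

stool();
translate([258, 0, 0]) picture_frame();
translate([0, 0, 396]) spool();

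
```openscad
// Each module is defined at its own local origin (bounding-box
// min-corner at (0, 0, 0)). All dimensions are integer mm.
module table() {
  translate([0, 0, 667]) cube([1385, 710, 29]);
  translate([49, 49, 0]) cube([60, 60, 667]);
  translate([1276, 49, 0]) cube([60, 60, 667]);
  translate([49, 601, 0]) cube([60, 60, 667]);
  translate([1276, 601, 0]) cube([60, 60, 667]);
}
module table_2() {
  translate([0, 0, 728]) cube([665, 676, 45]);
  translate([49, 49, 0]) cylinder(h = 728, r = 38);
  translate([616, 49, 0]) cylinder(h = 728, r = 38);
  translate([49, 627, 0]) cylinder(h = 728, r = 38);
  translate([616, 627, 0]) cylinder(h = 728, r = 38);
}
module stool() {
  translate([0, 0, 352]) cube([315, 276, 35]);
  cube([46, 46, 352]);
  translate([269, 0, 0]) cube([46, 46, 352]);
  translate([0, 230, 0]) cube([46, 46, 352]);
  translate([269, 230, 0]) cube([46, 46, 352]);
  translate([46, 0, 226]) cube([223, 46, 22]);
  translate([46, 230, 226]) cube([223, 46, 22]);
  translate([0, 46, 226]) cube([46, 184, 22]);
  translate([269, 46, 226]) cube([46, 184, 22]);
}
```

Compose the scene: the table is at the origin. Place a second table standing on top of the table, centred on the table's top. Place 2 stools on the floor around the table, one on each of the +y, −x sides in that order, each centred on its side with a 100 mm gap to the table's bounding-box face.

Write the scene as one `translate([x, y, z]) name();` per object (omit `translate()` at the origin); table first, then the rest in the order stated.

table();
translate([360, 17, 696]) table_2();
translate([535, 810, 0]) stool();
translate([-415, 217, 0]) stool();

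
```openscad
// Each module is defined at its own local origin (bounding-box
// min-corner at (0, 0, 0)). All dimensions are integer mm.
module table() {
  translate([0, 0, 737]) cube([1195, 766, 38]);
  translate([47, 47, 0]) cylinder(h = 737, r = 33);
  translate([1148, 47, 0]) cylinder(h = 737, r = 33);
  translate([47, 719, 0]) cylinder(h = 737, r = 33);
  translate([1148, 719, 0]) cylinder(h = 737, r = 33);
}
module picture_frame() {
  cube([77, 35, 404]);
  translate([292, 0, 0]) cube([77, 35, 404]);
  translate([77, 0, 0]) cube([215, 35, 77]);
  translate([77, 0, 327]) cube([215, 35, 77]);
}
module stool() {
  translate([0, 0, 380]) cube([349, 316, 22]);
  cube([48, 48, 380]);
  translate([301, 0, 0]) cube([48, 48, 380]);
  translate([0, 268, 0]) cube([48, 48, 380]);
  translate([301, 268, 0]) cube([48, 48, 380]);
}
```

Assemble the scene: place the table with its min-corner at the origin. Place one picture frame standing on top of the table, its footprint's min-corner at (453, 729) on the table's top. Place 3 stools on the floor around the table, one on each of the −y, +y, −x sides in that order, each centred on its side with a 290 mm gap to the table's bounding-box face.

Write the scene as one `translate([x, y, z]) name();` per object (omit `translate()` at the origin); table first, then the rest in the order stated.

table();
translate([453, 729, 775]) picture_frame();
translate([423, -606, 0]) stool();
translate([423, 1056, 0]) stool();
translate([-639, 225, 0]) stool();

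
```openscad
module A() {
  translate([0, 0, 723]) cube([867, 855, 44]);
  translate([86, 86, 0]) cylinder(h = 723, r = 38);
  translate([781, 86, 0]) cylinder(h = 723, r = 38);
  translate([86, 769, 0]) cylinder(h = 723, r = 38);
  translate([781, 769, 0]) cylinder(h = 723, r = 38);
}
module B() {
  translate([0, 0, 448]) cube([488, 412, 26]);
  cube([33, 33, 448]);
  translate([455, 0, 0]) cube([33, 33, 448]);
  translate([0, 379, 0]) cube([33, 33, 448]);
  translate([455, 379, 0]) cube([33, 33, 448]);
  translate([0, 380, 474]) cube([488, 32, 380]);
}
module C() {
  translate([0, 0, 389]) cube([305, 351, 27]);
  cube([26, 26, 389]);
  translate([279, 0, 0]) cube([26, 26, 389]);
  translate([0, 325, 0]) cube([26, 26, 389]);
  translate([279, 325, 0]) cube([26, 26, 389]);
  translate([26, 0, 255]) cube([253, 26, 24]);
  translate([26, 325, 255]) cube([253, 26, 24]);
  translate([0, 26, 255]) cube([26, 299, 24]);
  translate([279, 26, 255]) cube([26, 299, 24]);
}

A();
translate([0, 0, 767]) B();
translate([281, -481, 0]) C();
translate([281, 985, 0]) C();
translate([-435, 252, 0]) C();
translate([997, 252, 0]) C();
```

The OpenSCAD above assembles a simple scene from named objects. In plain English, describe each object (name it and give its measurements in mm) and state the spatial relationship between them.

A is a table with a 867×855 mm rectangular top, 44 mm thick, top surface at z = 767 mm, supported by four round legs of 76 mm diameter, each leg's bounding box inset 48 mm from the nearest pair of top edges, running from the floor.

B is a chair: 488×412 mm seat, 26 mm thick, top at z = 474 mm, on four 33 mm square corner legs flush with the seat edges. A 32 mm thick backrest slab spans the full seat width, extending 380 mm above the seat top, its back face flush with the seat's +y edge.

C is a four-legged stool. The seat is a 305×351×27 mm slab whose top surface is at z = 416 mm; four square legs, each 26×26 mm in cross-section, run from the floor (z = 0) to the underside of the seat, each flush with a corner of the seat. Four stretchers, 26 mm wide and 24 mm tall, connect adjacent legs with their undersides at z = 255 mm, each running between the inner faces of the legs it joins and aligned with the legs' outer faces on the other axis.

The chair is on top of the table. Four stools sit around the table at the −y, +y, −x, +x sides.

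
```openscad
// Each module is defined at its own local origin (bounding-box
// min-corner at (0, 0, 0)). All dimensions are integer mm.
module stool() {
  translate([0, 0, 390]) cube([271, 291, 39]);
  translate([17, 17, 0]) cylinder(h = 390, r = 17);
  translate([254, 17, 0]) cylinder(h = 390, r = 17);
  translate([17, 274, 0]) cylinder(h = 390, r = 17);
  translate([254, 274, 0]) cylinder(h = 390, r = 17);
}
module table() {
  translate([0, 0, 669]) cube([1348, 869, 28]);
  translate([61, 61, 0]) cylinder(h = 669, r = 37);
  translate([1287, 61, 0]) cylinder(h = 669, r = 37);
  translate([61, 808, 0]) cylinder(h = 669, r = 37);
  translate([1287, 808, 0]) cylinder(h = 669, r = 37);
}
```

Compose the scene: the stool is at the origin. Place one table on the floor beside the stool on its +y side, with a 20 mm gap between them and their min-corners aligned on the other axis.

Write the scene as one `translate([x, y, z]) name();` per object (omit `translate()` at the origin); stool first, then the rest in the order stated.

stool();
translate([0, 311, 0]) table();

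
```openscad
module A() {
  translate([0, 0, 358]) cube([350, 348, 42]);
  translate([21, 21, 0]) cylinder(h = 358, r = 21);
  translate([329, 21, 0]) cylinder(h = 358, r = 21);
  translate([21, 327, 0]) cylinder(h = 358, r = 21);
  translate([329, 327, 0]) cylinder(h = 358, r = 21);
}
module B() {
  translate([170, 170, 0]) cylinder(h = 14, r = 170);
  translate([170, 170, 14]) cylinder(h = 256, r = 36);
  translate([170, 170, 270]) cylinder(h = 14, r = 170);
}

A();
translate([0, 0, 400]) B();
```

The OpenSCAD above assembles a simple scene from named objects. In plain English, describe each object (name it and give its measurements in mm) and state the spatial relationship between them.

A is a simple wooden stool: a rectangular seat 350 mm (x) by 348 mm (y), 42 mm thick, top face at z = 400 mm, on four round legs, each 42 mm in diameter. The legs rest on z = 0, each leg's axis is inset half a diameter from the nearest pair of seat edges (so the leg's bounding box is flush with the corner).

B is a spool: two coaxial disc flanges of radius 170 mm and thickness 14 mm, joined by a core cylinder of radius 36 mm and height 256 mm. The lower flange rests on z = 0 and the three cylinders share a vertical axis.

The spool is on top of the stool.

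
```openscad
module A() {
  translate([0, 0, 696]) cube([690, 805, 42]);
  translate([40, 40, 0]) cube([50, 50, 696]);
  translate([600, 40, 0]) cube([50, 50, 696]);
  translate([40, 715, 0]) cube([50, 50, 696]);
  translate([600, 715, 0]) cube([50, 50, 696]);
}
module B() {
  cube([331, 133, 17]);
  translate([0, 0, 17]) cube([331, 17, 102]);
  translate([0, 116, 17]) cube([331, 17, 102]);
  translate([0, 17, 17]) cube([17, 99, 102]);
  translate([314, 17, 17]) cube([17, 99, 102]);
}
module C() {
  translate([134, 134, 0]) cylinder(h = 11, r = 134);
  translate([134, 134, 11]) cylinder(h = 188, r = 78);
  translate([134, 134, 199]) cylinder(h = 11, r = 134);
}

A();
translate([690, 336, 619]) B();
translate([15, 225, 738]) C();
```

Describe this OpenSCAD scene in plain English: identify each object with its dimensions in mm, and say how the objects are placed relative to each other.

A is a rectangular dining table. The top is 690×805×42 mm with its upper surface at z = 738 mm. It stands on four 50×50 mm square legs, each inset 40 mm from the nearest pair of top edges, running from the floor to the underside of the top.

B is an open-topped rectangular box: outside dimensions 331×133×119 mm, with a uniform wall and base thickness of 17 mm. The base is a full 331×133 slab on the floor; four walls sit on top of the base. The front and back walls (the −y and +y sides) span the full width; the two side walls fit between them.

C is a spool: two coaxial disc flanges of radius 134 mm and thickness 11 mm, joined by a core cylinder of radius 78 mm and height 188 mm. The lower flange rests on z = 0 and the three cylinders share a vertical axis.

The open box is beside the table with their tops flush at z = 738. The spool is on top of the table.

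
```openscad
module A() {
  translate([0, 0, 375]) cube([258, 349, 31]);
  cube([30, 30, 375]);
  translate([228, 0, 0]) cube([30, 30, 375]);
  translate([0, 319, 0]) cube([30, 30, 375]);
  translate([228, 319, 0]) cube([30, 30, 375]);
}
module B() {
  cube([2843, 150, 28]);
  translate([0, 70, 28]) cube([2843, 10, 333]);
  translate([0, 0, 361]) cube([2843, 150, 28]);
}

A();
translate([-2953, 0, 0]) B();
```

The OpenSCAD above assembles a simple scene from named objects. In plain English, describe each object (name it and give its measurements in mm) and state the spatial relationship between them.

A is a four-legged stool. The seat is 258×349 mm, 31 mm thick, top at z = 406 mm. It stands on four square legs, each 30×30 mm in cross-section, from z = 0 to the seat underside, each flush with a corner of the seat.

B is an I-beam lying along x, 2843 mm long. Overall section height 389 mm. Two flanges 150 mm wide (y) and 28 mm thick, one on the floor and one at the top; a web 10 mm thick runs between them, centred on the flange width.

The I-beam is on the floor beside the stool on its −x side.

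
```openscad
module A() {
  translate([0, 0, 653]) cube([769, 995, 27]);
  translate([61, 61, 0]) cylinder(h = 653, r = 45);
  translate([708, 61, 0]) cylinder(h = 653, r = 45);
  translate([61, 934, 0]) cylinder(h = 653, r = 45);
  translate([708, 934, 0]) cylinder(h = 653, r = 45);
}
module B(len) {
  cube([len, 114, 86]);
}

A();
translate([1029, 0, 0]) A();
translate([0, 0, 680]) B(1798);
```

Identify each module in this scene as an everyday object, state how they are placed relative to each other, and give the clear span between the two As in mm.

Second table starts at x = 1029; first ends at x = 769; clear span = 1029 − 769 = 260 mm.

A is a table. B is a beam. A beam spans the tops of two tables. The clear span between the two tables is 260 mm.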